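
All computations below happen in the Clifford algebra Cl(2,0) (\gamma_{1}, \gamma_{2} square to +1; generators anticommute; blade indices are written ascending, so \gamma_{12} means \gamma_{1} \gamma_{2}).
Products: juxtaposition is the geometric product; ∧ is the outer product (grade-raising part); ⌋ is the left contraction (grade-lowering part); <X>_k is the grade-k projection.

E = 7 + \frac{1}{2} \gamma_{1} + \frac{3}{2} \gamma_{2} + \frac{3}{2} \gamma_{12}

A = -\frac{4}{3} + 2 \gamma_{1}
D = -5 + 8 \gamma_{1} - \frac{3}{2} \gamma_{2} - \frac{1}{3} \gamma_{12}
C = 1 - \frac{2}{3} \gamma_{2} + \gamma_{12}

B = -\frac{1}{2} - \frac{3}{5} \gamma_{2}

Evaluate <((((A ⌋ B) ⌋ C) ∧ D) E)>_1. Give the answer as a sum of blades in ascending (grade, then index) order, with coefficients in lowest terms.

step 1: \frac{2}{3} + \frac{4}{5} \gamma_{2}
step 2: \frac{2}{15} - \frac{4}{5} \gamma_{1} - \frac{4}{9} \gamma_{2} + \frac{2}{3} \gamma_{12}
step 3: -\frac{2}{3} + \frac{76}{15} \gamma_{1} + \frac{91}{45} \gamma_{2} + \frac{62}{45} \gamma_{12}
step 4: -\frac{7}{6} + \frac{205}{6} \gamma_{1} + \frac{301}{15} \gamma_{2} + \frac{457}{30} \gamma_{12}
step 5: \frac{205}{6} \gamma_{1} + \frac{301}{15} \gamma_{2}
Answer: \frac{205}{6} \gamma_{1} + \frac{301}{15} \gamma_{2}


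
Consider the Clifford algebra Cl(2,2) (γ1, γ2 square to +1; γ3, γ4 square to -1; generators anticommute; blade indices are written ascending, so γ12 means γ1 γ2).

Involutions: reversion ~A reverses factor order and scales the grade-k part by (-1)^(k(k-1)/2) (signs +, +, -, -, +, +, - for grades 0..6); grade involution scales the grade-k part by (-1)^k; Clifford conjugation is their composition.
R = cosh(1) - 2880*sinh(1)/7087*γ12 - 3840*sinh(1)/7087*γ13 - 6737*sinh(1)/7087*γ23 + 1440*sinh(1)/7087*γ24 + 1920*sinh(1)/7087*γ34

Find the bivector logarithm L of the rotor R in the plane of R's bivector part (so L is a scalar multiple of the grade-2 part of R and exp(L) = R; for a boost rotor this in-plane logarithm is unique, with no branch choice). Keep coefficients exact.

The scalar part of R is cosh(1), so cosh pins the rapidity up to sign — the sign comes from the bivector part; dividing that part by sinh of the rapidity yields the plane, and the in-plane L = rapidity * plane is unique because the two sign choices cancel.
Concretely: cosh(rapidity) = cosh(1) gives rapidity = ±1, and since rapidity/sinh(rapidity) is even the sign is immaterial: L = (rapidity/sinh(rapidity)) * <R>_2 = (1/sinh(1)) * <R>_2.
Answer: -2880/7087*γ12 - 3840/7087*γ13 - 6737/7087*γ23 + 1440/7087*γ24 + 1920/7087*γ34


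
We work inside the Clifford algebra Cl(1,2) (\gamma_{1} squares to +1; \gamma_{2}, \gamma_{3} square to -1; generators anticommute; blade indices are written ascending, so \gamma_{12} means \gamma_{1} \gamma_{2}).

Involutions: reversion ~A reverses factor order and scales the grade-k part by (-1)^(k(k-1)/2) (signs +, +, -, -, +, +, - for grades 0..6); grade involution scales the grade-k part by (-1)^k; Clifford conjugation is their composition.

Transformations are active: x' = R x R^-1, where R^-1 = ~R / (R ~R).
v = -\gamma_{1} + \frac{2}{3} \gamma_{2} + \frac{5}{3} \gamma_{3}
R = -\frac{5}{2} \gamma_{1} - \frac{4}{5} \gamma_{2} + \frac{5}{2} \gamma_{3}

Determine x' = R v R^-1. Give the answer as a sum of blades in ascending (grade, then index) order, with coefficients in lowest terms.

~R = -\frac{5}{2} \gamma_{1} - \frac{4}{5} \gamma_{2} + \frac{5}{2} \gamma_{3}, and R ~R = -\frac{16}{25}, so R^-1 = ~R / (-\frac{16}{25}).
R v = -\frac{17}{15} - \frac{37}{15} \gamma_{12} - \frac{5}{3} \gamma_{13} - 3 \gamma_{23}
Answer: -\frac{377}{48} \gamma_{1} - \frac{7}{2} \gamma_{2} + \frac{115}{16} \gamma_{3}


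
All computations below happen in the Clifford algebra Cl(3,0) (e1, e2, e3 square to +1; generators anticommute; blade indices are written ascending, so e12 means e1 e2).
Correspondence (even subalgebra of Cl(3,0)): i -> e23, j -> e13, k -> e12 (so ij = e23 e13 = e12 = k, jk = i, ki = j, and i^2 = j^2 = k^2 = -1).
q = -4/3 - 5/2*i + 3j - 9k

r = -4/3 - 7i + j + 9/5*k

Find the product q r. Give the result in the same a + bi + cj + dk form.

In blades: q = -4/3 - 9*e12 + 3*e13 - 5/2*e23, r = -4/3 + 9/5*e12 + e13 - 7*e23.
Distribute q over r term by term (generator squares from the signature, products reordered to ascending indices): (-4/3)*r = 16/9 - 12/5*e12 - 4/3*e13 + 28/3*e23; (-9*e12)*r = 81/5 + 12*e12 + 63*e13 + 9*e23; (3*e13)*r = -3 + 21*e12 - 4*e13 + 27/5*e23; (-5/2*e23)*r = -35/2 - 5/2*e12 + 9/2*e13 + 10/3*e23.
Sum: -227/90 + 281/10*e12 + 373/6*e13 + 406/15*e23; translating back through the correspondence:
Answer: -227/90 + 406/15*i + 373/6*j + 281/10*k


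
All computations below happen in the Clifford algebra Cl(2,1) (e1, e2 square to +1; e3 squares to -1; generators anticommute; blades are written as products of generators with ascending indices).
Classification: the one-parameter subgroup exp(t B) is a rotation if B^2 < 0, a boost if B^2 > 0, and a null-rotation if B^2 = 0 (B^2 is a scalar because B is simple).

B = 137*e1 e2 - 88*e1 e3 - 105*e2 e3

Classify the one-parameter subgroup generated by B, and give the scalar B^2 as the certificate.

B^2 term by term: the squares give (137)^2*(e1 e2)^2 + (-88)^2*(e1 e3)^2 + (-105)^2*(e2 e3)^2 = 18769*(-1) + 7744*(+1) + 11025*(+1) = 0 (each basis 2-blade squares to minus the product of its generators' squares); cross terms between blades sharing an index anticommute and cancel. So B^2 = 0.
Answer: null-rotation, certificate B^2 = 0. Check the certificate: B^2 = 0, and that sign is decisive whatever form B takes.


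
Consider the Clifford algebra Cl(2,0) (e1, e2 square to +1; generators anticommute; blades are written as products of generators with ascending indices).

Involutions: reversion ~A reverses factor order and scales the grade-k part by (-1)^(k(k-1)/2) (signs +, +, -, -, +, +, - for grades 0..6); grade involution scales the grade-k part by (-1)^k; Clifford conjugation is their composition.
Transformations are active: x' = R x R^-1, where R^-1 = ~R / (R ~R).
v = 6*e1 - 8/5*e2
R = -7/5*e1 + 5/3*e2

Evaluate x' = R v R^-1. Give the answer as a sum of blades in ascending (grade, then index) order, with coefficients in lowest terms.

~R = -7/5*e1 + 5/3*e2, and R ~R = 1066/225, so R^-1 = ~R / (1066/225).
R v = -166/15 - 194/25*e1 e2
Answer: 288/533*e1 - 16486/2665*e2


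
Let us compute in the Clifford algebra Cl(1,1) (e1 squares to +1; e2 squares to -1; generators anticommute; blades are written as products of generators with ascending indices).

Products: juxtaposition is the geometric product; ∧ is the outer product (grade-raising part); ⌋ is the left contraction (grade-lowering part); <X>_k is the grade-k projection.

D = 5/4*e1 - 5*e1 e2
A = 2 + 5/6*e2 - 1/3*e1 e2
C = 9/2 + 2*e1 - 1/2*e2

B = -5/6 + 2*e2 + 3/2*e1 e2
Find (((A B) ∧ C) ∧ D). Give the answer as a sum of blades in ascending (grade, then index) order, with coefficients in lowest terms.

step 1: -23/6 + 23/12*e1 + 119/36*e2 + 59/18*e1 e2
step 2: -69/4 + 23/24*e1 + 403/24*e2 + 517/72*e1 e2
step 3: -345/16*e1 + 6265/96*e1 e2
Answer: -345/16*e1 + 6265/96*e1 e2


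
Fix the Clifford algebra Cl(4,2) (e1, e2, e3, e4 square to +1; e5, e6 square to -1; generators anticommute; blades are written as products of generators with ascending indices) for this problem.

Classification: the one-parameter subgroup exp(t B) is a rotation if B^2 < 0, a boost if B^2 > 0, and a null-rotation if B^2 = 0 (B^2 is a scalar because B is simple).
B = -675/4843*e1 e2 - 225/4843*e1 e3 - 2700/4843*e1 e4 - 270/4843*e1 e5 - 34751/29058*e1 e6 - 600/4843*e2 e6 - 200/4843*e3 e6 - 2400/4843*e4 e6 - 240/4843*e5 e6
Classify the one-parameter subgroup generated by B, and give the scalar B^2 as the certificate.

B^2 term by term: the squares give (-675/4843)^2*(e1 e2)^2 + (-225/4843)^2*(e1 e3)^2 + (-2700/4843)^2*(e1 e4)^2 + (-270/4843)^2*(e1 e5)^2 + (-34751/29058)^2*(e1 e6)^2 + (-600/4843)^2*(e2 e6)^2 + (-200/4843)^2*(e3 e6)^2 + (-2400/4843)^2*(e4 e6)^2 + (-240/4843)^2*(e5 e6)^2 = 455625/23454649*(-1) + 50625/23454649*(-1) + 7290000/23454649*(-1) + 72900/23454649*(+1) + 1207632001/844367364*(+1) + 360000/23454649*(+1) + 40000/23454649*(+1) + 5760000/23454649*(+1) + 57600/23454649*(-1) = 49/36 (each basis 2-blade squares to minus the product of its generators' squares); cross terms between blades sharing an index anticommute and cancel; the commuting (index-disjoint) pairs give grade-4 terms 2*c*c'*(blade product), which cancel blade by blade — e1 e2 e3 e6: 270000/23454649 - 270000/23454649 = 0; e1 e2 e4 e6: 3240000/23454649 - 3240000/23454649 = 0; e1 e2 e5 e6: 324000/23454649 - 324000/23454649 = 0; e1 e3 e4 e6: 1080000/23454649 - 1080000/23454649 = 0; e1 e3 e5 e6: 108000/23454649 - 108000/23454649 = 0; e1 e4 e5 e6: 1296000/23454649 - 1296000/23454649 = 0 — confirming B is simple. So B^2 = 49/36.
Answer: boost, certificate B^2 = 49/36. The invariant at work: B^2 = 49/36 is unchanged by conjugation, hence its sign classifies the subgroup whatever basis B is written in.


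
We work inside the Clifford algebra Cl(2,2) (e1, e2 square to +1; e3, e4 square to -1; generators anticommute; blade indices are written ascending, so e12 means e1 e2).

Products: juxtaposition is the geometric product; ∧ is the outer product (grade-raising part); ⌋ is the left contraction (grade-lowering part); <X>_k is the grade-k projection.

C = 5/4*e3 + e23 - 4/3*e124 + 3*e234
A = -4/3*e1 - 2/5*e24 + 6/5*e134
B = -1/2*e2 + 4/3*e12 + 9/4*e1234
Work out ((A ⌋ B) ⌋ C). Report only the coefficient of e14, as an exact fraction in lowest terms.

step 1: -403/90*e2 + 9/10*e13 - 3*e234
step 2: 9 - 403/90*e3 - 806/135*e14 - 403/30*e34
Answer: -806/135


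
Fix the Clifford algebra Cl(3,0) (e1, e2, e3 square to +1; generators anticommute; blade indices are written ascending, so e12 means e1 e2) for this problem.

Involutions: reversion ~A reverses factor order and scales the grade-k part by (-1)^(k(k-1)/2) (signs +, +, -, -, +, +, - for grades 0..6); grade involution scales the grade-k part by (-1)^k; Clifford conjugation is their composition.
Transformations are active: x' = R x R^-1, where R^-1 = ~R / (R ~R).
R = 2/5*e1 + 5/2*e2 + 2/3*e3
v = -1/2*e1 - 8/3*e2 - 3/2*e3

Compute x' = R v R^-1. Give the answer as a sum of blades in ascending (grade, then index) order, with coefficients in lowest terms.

~R = 2/5*e1 + 5/2*e2 + 2/3*e3, and R ~R = 6169/900, so R^-1 = ~R / (6169/900).
R v = -118/15 + 11/60*e12 - 4/15*e13 - 71/36*e23
Answer: -5159/12338*e1 - 56848/18507*e2 - 373/12338*e3


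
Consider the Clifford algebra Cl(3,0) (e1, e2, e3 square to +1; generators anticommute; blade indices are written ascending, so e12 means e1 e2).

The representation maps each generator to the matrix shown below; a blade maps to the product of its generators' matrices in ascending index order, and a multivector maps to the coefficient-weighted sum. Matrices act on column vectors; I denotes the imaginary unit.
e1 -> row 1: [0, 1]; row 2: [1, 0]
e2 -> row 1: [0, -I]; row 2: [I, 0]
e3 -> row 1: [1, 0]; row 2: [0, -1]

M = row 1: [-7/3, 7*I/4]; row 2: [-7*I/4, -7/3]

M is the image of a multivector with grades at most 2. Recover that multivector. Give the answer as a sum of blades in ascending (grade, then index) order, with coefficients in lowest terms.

Method: 1, rho(e1), rho(e2), rho(e3) form a trace-orthogonal basis of the 2x2 complex matrices (tr(X Y) = 2 if X = Y, else 0), so M = m0*1 + m1*rho(e1) + m2*rho(e2) + m3*rho(e3) with m0 = tr(M)/2 = -7/3, m1 = tr(M rho(e1))/2 = 0, m2 = tr(M rho(e2))/2 = -7/4, m3 = tr(M rho(e3))/2 = 0.
Multiplying table entries, the bivector images are rho(e12) = I*rho(e3), rho(e13) = -I*rho(e2), rho(e23) = I*rho(e1); with real blade coefficients the real parts of m0..m3 are the coefficients of 1, e1, e2, e3 and the imaginary parts give the bivectors (e23: Im m1, e13: -Im m2, e12: Im m3).
Answer: -7/3 - 7/4*e2


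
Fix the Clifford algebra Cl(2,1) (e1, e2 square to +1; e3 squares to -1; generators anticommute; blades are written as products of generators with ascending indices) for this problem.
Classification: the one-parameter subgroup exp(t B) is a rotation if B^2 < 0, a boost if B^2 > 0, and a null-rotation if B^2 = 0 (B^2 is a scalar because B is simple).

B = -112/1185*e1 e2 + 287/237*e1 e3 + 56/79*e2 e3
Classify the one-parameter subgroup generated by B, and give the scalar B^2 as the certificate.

B^2 term by term: the squares give (-112/1185)^2*(e1 e2)^2 + (287/237)^2*(e1 e3)^2 + (56/79)^2*(e2 e3)^2 = 12544/1404225*(-1) + 82369/56169*(+1) + 3136/6241*(+1) = 49/25 (each basis 2-blade squares to minus the product of its generators' squares); cross terms between blades sharing an index anticommute and cancel. So B^2 = 49/25.
Answer: boost, certificate B^2 = 49/25. Check the certificate: B^2 = 49/25, and that sign is decisive whatever form B takes.


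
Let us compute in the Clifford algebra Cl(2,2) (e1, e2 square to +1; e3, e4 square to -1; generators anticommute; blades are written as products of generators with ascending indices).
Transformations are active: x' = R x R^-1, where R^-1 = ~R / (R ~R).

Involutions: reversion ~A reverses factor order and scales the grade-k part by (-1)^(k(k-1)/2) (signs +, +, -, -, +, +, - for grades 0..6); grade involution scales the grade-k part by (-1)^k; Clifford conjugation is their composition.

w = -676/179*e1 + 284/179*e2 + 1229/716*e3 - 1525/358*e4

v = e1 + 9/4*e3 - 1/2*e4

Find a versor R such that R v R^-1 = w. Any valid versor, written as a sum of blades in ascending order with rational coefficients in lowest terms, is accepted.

Take R = v + w = -497/179*e1 + 284/179*e2 + 710/179*e3 - 852/179*e4. Because q(v) = q(w) = -69/16, conjugation by R sends v exactly to w.
Answer: -497/179*e1 + 284/179*e2 + 710/179*e3 - 852/179*e4


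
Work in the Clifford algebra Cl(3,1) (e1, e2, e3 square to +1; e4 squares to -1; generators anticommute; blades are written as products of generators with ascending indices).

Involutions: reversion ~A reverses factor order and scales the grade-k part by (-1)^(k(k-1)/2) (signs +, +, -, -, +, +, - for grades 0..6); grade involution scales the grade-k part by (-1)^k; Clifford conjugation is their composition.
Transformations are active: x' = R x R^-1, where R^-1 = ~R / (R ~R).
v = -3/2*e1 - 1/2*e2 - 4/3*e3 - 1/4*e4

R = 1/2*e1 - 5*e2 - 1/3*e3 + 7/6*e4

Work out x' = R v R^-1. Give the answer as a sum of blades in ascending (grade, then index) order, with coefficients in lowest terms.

~R = 1/2*e1 - 5*e2 - 1/3*e3 + 7/6*e4, and R ~R = 24, so R^-1 = ~R / (24).
R v = 179/72 - 31/4*e1 e2 - 7/6*e1 e3 + 13/8*e1 e4 + 13/2*e2 e3 + 11/6*e2 e4 + 59/36*e3 e4
Answer: 2771/1728*e1 - 463/864*e2 + 3277/2592*e3 + 2549/5184*e4


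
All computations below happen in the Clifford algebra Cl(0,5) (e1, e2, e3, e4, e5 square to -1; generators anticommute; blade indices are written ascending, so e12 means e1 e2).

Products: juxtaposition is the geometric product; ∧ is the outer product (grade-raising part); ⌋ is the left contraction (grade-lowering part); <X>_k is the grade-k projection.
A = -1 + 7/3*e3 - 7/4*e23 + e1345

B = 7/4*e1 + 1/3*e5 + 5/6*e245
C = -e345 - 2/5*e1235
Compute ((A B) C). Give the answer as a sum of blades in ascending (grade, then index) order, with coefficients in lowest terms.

step 1: -7/4*e1 - 1/3*e5 - 49/12*e13 + 7/9*e35 - 107/48*e123 - 1/3*e134 - 7/12*e235 - 5/6*e245 + 7/24*e345 - 35/18*e2345
step 2: -7/24 - 7/30*e1 + 35/18*e2 - 7/9*e4 + 107/120*e5 + 14/45*e12 + 7/9*e14 - 1/3*e15 - 5/6*e23 + 7/12*e24 + 49/30*e25 - 1/3*e34 + 2/15*e123 - 7/60*e124 - 1/3*e134 - 49/12*e145 - 7/10*e235 - 2/15*e245 - 107/48*e1245 + 7/4*e1345
Answer: -7/24 - 7/30*e1 + 35/18*e2 - 7/9*e4 + 107/120*e5 + 14/45*e12 + 7/9*e14 - 1/3*e15 - 5/6*e23 + 7/12*e24 + 49/30*e25 - 1/3*e34 + 2/15*e123 - 7/60*e124 - 1/3*e134 - 49/12*e145 - 7/10*e235 - 2/15*e245 - 107/48*e1245 + 7/4*e1345


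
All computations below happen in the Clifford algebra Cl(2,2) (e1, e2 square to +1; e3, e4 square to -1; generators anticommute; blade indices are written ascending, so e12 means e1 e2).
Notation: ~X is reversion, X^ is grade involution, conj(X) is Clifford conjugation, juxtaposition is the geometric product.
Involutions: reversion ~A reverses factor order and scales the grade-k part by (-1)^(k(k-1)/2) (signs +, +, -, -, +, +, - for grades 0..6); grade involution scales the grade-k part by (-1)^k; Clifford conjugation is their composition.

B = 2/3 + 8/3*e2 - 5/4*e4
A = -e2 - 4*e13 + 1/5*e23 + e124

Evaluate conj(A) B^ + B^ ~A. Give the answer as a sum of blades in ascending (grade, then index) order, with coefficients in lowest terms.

first term: -8/3 + 2/3*e2 - 8/15*e3 - 5/4*e12 + 8/3*e13 + 8/3*e14 - 2/15*e23 + 5/4*e24 + 32/3*e123 + 2/3*e124 + 5*e134 - 1/4*e234
second term: 8/3 - 2/3*e2 + 8/15*e3 + 5/4*e12 + 8/3*e13 - 8/3*e14 - 2/15*e23 + 5/4*e24 + 32/3*e123 - 2/3*e124 + 5*e134 - 1/4*e234
Answer: 16/3*e13 - 4/15*e23 + 5/2*e24 + 64/3*e123 + 10*e134 - 1/2*e234


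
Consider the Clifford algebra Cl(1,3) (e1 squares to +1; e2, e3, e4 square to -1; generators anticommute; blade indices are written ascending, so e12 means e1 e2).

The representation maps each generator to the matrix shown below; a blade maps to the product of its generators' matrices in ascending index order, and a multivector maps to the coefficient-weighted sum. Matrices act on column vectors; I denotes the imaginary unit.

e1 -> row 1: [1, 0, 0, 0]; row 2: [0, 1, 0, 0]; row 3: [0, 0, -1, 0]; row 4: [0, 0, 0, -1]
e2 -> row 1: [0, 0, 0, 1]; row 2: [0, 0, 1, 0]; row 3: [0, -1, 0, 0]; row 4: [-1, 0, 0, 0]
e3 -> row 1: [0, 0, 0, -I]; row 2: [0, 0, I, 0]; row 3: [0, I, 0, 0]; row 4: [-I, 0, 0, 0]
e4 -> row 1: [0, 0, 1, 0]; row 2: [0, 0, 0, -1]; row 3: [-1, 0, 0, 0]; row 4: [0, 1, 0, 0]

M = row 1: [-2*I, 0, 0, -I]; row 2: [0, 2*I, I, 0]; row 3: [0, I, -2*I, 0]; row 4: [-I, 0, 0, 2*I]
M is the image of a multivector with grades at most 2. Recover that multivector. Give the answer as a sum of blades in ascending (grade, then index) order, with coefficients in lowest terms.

Method: the blade images are trace-orthogonal — tr(rho(e_A) rho(e_B)^-1) = 4 if A = B and 0 otherwise — and rho(e_A)^-1 = (e_A)^2 * rho(e_A) with (e_A)^2 = +1 or -1, so the coefficient of e_A in the preimage is (e_A)^2 * tr(M rho(e_A))/4.
Nonzero projections over blades of grade <= 2: e3: (e3)^2 = -1, tr(M rho(e3)) = -4, coefficient 1; e23: (e23)^2 = -1, tr(M rho(e23)) = -8, coefficient 2. Every other blade of grade <= 2 projects to 0.
Answer: e3 + 2*e23


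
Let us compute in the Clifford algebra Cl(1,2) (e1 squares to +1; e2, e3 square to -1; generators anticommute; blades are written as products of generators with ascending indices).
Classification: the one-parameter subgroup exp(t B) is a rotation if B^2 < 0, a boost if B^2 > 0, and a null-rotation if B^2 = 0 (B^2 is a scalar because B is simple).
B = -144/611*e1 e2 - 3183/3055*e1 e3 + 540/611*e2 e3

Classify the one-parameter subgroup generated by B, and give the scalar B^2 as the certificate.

B^2 term by term: the squares give (-144/611)^2*(e1 e2)^2 + (-3183/3055)^2*(e1 e3)^2 + (540/611)^2*(e2 e3)^2 = 20736/373321*(+1) + 10131489/9333025*(+1) + 291600/373321*(-1) = 9/25 (each basis 2-blade squares to minus the product of its generators' squares); cross terms between blades sharing an index anticommute and cancel. So B^2 = 9/25.
Answer: boost, certificate B^2 = 9/25. Certificate logic: 9/25 is a conjugation-invariant scalar, so its sign fixes rotation versus boost versus null-rotation outright.


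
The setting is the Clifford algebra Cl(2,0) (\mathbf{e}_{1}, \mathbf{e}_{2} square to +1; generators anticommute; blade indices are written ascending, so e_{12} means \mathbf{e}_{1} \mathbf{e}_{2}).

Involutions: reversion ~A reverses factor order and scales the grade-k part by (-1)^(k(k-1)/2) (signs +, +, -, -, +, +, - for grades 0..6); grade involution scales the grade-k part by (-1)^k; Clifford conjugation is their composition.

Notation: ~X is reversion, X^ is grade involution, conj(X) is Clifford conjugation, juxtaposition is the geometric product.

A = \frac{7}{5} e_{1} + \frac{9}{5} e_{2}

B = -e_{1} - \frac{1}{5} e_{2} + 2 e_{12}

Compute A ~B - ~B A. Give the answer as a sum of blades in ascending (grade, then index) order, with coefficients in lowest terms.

first term: -\frac{44}{25} + \frac{18}{5} e_{1} - \frac{14}{5} e_{2} + \frac{38}{25} e_{12}
second term: -\frac{44}{25} - \frac{18}{5} e_{1} + \frac{14}{5} e_{2} - \frac{38}{25} e_{12}
Answer: \frac{36}{5} e_{1} - \frac{28}{5} e_{2} + \frac{76}{25} e_{12}


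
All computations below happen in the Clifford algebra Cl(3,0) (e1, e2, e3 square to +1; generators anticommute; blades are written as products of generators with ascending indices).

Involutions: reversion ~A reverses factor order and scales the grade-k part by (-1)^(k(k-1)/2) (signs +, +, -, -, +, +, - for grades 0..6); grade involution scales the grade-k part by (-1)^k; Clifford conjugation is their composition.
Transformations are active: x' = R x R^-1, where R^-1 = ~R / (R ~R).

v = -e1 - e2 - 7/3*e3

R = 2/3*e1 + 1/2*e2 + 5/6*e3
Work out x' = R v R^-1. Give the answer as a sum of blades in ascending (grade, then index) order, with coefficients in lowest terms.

~R = 2/3*e1 + 1/2*e2 + 5/6*e3, and R ~R = 25/18, so R^-1 = ~R / (25/18).
R v = -28/9 - 1/6*e1 e2 - 13/18*e1 e3 - 1/3*e2 e3
Answer: -149/75*e1 - 31/25*e2 - 7/5*e3


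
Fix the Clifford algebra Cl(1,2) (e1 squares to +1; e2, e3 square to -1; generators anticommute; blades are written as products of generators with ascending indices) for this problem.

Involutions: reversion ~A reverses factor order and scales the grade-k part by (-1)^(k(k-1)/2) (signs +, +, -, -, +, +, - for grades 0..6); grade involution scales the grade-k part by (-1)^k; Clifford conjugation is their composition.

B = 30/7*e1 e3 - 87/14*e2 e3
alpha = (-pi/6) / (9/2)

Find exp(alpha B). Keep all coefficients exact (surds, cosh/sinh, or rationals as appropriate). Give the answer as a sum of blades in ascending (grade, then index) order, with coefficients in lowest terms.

B^2 term by term: the squares give (30/7)^2*(e1 e3)^2 + (-87/14)^2*(e2 e3)^2 = 900/49*(+1) + 7569/196*(-1) = -81/4 (each basis 2-blade squares to minus the product of its generators' squares); cross terms between blades sharing an index anticommute and cancel. So B^2 = -81/4.
B^2 = -81/4 — B^2 < 0, so the exponential closes trigonometrically: l = 9/2, alpha*l = -pi/6, so exp(alpha B) = cos(-pi/6) + (sin(-pi/6)/(9/2))*B = sqrt(3)/2 + (-1/9)*B.
Answer: sqrt(3)/2 - 10/21*e1 e3 + 29/42*e2 e3


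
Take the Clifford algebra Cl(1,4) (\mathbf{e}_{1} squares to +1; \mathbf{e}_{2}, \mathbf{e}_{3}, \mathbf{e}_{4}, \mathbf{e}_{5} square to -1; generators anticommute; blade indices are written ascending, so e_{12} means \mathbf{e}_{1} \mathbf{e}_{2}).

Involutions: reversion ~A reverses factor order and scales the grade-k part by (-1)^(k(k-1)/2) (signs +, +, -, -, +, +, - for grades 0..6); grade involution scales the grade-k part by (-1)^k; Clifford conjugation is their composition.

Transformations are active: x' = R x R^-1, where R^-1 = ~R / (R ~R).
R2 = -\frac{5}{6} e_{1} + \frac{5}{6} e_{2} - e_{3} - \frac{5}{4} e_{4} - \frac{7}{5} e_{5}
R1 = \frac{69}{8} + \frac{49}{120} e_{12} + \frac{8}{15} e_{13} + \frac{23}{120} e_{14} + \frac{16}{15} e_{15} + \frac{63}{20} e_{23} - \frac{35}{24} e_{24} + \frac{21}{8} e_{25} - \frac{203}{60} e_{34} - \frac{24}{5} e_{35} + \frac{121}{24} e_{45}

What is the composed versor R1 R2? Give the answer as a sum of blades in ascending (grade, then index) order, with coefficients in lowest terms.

Distribute over the terms of R2 (each basis-blade product reordered to ascending indices, repeated generators contracted through their squares):
R1 (-\frac{5}{6} e_{1}) = -\frac{115}{16} e_{1} + \frac{49}{144} e_{2} + \frac{4}{9} e_{3} + \frac{23}{144} e_{4} + \frac{8}{9} e_{5} - \frac{21}{8} e_{123} + \frac{175}{144} e_{124} - \frac{35}{16} e_{125} + \frac{203}{72} e_{134} + 4 e_{135} - \frac{605}{144} e_{145}
R1 (\frac{5}{6} e_{2}) = -\frac{49}{144} e_{1} + \frac{115}{16} e_{2} + \frac{21}{8} e_{3} - \frac{175}{144} e_{4} + \frac{35}{16} e_{5} - \frac{4}{9} e_{123} - \frac{23}{144} e_{124} - \frac{8}{9} e_{125} - \frac{203}{72} e_{234} - 4 e_{235} + \frac{605}{144} e_{245}
R1 (-e_{3}) = \frac{8}{15} e_{1} + \frac{63}{20} e_{2} - \frac{69}{8} e_{3} + \frac{203}{60} e_{4} + \frac{24}{5} e_{5} - \frac{49}{120} e_{123} + \frac{23}{120} e_{134} + \frac{16}{15} e_{135} - \frac{35}{24} e_{234} + \frac{21}{8} e_{235} - \frac{121}{24} e_{345}
R1 (-\frac{5}{4} e_{4}) = \frac{23}{96} e_{1} - \frac{175}{96} e_{2} - \frac{203}{48} e_{3} - \frac{345}{32} e_{4} - \frac{605}{96} e_{5} - \frac{49}{96} e_{124} - \frac{2}{3} e_{134} + \frac{4}{3} e_{145} - \frac{63}{16} e_{234} + \frac{105}{32} e_{245} - 6 e_{345}
R1 (-\frac{7}{5} e_{5}) = \frac{112}{75} e_{1} + \frac{147}{40} e_{2} - \frac{168}{25} e_{3} + \frac{847}{120} e_{4} - \frac{483}{40} e_{5} - \frac{343}{600} e_{125} - \frac{56}{75} e_{135} - \frac{161}{600} e_{145} - \frac{441}{100} e_{235} + \frac{49}{24} e_{245} + \frac{1421}{300} e_{345}
Summing the partial products and collecting blades:
Answer: -\frac{37883}{7200} e_{1} + \frac{18043}{1440} e_{2} - \frac{59417}{3600} e_{3} - \frac{2009}{1440} e_{4} - \frac{15121}{1440} e_{5} - \frac{313}{90} e_{123} + \frac{157}{288} e_{124} - \frac{13133}{3600} e_{125} + \frac{211}{90} e_{134} + \frac{108}{25} e_{135} - \frac{11291}{3600} e_{145} - \frac{1183}{144} e_{234} - \frac{1157}{200} e_{235} + \frac{2743}{288} e_{245} - \frac{1261}{200} e_{345}


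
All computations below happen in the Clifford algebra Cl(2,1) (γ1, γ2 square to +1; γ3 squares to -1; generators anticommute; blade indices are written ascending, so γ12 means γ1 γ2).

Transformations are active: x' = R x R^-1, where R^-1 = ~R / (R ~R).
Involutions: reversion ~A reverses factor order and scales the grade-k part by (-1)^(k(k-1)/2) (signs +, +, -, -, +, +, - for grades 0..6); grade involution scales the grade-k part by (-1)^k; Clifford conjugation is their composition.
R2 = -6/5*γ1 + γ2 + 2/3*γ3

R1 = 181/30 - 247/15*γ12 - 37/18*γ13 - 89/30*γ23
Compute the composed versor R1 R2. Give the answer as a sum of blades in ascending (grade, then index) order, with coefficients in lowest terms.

Distribute over the terms of R2 (each basis-blade product reordered to ascending indices, repeated generators contracted through their squares):
R1 (-6/5*γ1) = -181/25*γ1 - 494/25*γ2 - 37/15*γ3 + 89/25*γ123
R1 (γ2) = -247/15*γ1 + 181/30*γ2 + 89/30*γ3 + 37/18*γ123
R1 (2/3*γ3) = 37/27*γ1 + 89/45*γ2 + 181/45*γ3 - 494/45*γ123
Summing the partial products and collecting blades:
Answer: -15077/675*γ1 - 5287/450*γ2 + 407/90*γ3 - 2413/450*γ123


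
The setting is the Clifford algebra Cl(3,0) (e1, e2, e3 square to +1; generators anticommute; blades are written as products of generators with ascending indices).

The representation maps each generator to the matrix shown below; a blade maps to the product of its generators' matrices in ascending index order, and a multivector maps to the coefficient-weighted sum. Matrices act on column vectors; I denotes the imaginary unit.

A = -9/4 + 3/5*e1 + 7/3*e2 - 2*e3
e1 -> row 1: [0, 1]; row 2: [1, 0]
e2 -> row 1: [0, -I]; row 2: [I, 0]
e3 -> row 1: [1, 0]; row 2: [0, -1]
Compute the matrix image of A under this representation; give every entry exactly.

M = (-9/4)*1 + (3/5)*rho(e1) + (7/3)*rho(e2) + (-2)*rho(e3), summed entrywise (1 is the identity matrix):
Answer: row 1: [-17/4, 3/5 - 7*I/3]; row 2: [3/5 + 7*I/3, -1/4]


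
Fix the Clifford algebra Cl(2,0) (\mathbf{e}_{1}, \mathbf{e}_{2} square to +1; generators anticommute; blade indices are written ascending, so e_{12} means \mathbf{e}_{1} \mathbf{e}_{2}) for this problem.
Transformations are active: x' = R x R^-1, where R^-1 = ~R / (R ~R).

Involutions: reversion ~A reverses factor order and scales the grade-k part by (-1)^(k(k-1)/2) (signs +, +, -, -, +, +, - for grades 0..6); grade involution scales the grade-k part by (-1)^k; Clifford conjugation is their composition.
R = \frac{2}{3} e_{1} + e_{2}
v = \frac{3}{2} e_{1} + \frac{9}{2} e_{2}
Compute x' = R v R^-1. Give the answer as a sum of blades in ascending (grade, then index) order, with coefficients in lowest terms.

~R = \frac{2}{3} e_{1} + e_{2}, and R ~R = \frac{13}{9}, so R^-1 = ~R / (\frac{13}{9}).
R v = \frac{11}{2} + \frac{3}{2} e_{12}
Answer: \frac{93}{26} e_{1} + \frac{81}{26} e_{2}


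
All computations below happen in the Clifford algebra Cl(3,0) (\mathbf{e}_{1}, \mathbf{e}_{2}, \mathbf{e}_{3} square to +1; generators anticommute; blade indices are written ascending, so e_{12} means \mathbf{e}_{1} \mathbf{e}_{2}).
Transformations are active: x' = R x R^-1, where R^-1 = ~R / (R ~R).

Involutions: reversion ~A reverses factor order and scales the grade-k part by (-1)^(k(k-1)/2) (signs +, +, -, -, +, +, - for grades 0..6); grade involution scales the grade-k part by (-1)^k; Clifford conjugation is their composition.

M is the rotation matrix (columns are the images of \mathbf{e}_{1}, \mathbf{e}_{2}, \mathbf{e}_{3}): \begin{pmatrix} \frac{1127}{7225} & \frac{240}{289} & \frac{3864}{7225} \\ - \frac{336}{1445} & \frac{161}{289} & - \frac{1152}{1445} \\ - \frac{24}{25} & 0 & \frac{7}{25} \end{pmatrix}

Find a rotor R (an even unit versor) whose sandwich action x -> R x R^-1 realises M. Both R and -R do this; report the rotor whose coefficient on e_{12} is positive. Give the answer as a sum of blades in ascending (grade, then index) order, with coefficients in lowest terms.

Method: write R = a + b12*e_{12} + b13*e_{13} + b23*e_{23} with a^2 + b12^2 + b13^2 + b23^2 = 1 (so R^-1 = ~R). Expanding the columns R e_j ~R gives tr M = 4a^2 - 1 and, from the antisymmetric part, M21 - M12 = -4a*b12, M13 - M31 = 4a*b13, M32 - M23 = -4a*b23.
Here tr M = \frac{287}{289}, so a^2 = (1 + tr M)/4 = \frac{144}{289} and a = ±\frac{12}{17}. Taking a = \frac{12}{17}: M21 - M12 = -\frac{1536}{1445}, M13 - M31 = \frac{432}{289}, M32 - M23 = \frac{1152}{1445}, giving b12 = \frac{32}{85}, b13 = \frac{9}{17}, b23 = -\frac{24}{85}, i.e. R = \frac{12}{17} + \frac{32}{85} e_{12} + \frac{9}{17} e_{13} - \frac{24}{85} e_{23}.
Its e_{12} coefficient is already positive.
Answer: \frac{12}{17} + \frac{32}{85} e_{12} + \frac{9}{17} e_{13} - \frac{24}{85} e_{23}. Why the constraint matters: R and -R act identically through the sandwich — M has trace \frac{287}{289} either way — so only the sign condition on e_{12} picks one of the two preimages.


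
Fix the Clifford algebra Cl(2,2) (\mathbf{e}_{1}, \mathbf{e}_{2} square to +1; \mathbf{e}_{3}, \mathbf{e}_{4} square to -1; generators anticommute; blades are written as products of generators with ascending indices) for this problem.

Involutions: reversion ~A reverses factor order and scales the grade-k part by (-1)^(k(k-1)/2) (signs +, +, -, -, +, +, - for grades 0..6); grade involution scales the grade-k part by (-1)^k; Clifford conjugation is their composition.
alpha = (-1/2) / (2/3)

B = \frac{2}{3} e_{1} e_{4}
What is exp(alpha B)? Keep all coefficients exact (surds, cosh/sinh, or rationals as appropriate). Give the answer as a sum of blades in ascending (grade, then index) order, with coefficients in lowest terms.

B^2 = (\frac{2}{3})^2*(e_{1} e_{4})^2 = \frac{4}{9}*(+1) = \frac{4}{9} (a basis 2-blade squares to minus the product of its generators' squares).
B^2 = \frac{4}{9} — hyperbolic case — the even/odd split gives cosh and sinh: l = \frac{2}{3}, alpha*l = - \frac{1}{2}, so exp(alpha B) = cosh(- \frac{1}{2}) + (sinh(- \frac{1}{2})/(\frac{2}{3}))*B = \cosh{\left(\frac{1}{2} \right)} + (- \frac{3 \sinh{\left(\frac{1}{2} \right)}}{2})*B.
Answer: \cosh{\left(\frac{1}{2} \right)} - \sinh{\left(\frac{1}{2} \right)} e_{1} e_{4}


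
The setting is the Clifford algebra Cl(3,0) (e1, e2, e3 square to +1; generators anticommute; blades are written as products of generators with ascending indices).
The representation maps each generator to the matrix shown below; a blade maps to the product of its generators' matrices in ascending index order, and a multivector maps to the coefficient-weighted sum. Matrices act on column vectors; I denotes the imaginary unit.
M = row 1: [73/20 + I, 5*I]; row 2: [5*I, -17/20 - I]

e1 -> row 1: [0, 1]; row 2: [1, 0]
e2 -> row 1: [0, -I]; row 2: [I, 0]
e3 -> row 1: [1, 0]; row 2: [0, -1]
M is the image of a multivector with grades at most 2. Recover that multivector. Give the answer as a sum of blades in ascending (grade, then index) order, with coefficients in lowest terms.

Method: 1, rho(e1), rho(e2), rho(e3) form a trace-orthogonal basis of the 2x2 complex matrices (tr(X Y) = 2 if X = Y, else 0), so M = m0*1 + m1*rho(e1) + m2*rho(e2) + m3*rho(e3) with m0 = tr(M)/2 = 7/5, m1 = tr(M rho(e1))/2 = 5*I, m2 = tr(M rho(e2))/2 = 0, m3 = tr(M rho(e3))/2 = 9/4 + I.
Multiplying table entries, the bivector images are rho(e1 e2) = I*rho(e3), rho(e1 e3) = -I*rho(e2), rho(e2 e3) = I*rho(e1); with real blade coefficients the real parts of m0..m3 are the coefficients of 1, e1, e2, e3 and the imaginary parts give the bivectors (e2 e3: Im m1, e1 e3: -Im m2, e1 e2: Im m3).
Answer: 7/5 + 9/4*e3 + e1 e2 + 5*e2 e3


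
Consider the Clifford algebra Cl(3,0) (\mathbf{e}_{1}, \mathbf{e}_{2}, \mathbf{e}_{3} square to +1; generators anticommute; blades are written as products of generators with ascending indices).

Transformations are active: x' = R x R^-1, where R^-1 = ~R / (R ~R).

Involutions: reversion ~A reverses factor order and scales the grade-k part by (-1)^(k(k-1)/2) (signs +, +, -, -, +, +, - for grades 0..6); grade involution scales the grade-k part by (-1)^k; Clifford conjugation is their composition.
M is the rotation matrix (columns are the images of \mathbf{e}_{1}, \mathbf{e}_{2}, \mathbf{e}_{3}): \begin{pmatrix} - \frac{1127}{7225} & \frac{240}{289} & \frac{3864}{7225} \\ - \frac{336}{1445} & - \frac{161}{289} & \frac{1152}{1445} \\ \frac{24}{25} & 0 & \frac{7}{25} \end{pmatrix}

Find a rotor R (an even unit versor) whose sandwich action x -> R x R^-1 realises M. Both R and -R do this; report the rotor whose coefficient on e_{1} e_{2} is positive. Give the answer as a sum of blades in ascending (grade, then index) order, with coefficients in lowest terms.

Method: write R = a + b12*e_{1} e_{2} + b13*e_{1} e_{3} + b23*e_{2} e_{3} with a^2 + b12^2 + b13^2 + b23^2 = 1 (so R^-1 = ~R). Expanding the columns R e_j ~R gives tr M = 4a^2 - 1 and, from the antisymmetric part, M21 - M12 = -4a*b12, M13 - M31 = 4a*b13, M32 - M23 = -4a*b23.
Here tr M = -\frac{3129}{7225}, so a^2 = (1 + tr M)/4 = \frac{1024}{7225} and a = ±\frac{32}{85}. Taking a = \frac{32}{85}: M21 - M12 = -\frac{1536}{1445}, M13 - M31 = -\frac{3072}{7225}, M32 - M23 = -\frac{1152}{1445}, giving b12 = \frac{12}{17}, b13 = -\frac{24}{85}, b23 = \frac{9}{17}, i.e. R = \frac{32}{85} + \frac{12}{17} e_{1} e_{2} - \frac{24}{85} e_{1} e_{3} + \frac{9}{17} e_{2} e_{3}.
Its e_{1} e_{2} coefficient is already positive.
Answer: \frac{32}{85} + \frac{12}{17} e_{1} e_{2} - \frac{24}{85} e_{1} e_{3} + \frac{9}{17} e_{2} e_{3}. Key observation: the double cover Spin(3) -> SO(3) sends R and -R to the same matrix (trace -\frac{3129}{7225} here), so the stated sign of the e_{1} e_{2} coefficient is what selects one sheet.


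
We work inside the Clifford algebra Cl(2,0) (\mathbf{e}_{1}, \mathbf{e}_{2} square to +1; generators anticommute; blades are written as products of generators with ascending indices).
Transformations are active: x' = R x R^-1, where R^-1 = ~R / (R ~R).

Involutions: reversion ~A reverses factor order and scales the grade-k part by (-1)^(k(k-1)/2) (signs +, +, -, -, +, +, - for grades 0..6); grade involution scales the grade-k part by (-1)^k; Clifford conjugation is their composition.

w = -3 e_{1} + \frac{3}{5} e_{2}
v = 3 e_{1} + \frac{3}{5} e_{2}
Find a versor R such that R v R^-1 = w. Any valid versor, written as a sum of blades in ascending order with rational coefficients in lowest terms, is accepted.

A norm check does it: q(v) = q(w) = \frac{234}{25}, hence R = v + w = \frac{6}{5} e_{2} realises the map — parallel part kept, (v - w)/2 negated, v carried to w.
Answer: \frac{6}{5} e_{2}


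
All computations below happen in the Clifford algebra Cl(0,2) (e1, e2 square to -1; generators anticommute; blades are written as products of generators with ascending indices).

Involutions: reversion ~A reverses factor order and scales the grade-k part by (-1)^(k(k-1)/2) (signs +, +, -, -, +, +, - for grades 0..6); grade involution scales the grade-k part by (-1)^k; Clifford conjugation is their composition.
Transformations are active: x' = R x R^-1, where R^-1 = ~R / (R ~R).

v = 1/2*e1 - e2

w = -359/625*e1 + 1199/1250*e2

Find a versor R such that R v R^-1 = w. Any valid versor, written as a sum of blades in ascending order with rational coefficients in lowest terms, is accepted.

Since q(v) = q(w) = -5/4, the sum R = v + w = -93/1250*e1 - 51/1250*e2 does the job whenever invertible.
Answer: -93/1250*e1 - 51/1250*e2


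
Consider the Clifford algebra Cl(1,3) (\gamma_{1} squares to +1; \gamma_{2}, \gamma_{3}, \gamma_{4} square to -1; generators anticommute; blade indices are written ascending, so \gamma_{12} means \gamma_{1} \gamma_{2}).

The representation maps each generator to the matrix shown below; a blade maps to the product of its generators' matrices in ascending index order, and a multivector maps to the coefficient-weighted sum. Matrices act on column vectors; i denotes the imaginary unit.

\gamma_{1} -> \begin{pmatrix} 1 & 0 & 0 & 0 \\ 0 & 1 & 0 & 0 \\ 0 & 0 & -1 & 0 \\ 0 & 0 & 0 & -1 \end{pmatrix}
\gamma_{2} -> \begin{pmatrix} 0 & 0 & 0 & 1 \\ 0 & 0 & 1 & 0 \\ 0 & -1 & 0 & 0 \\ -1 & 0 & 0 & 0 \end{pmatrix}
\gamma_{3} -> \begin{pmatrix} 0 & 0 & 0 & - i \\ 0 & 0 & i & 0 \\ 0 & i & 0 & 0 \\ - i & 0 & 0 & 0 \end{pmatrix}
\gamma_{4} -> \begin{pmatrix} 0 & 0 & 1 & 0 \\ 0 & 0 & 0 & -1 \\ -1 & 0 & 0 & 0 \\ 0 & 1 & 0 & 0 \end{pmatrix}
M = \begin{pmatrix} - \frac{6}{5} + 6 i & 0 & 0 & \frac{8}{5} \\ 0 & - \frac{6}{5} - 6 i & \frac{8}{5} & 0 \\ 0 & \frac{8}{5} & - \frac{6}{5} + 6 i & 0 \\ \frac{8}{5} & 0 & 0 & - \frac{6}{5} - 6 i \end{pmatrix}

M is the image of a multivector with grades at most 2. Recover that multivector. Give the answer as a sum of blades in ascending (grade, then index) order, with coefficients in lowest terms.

Method: the blade images are trace-orthogonal — tr(rho(e_A) rho(e_B)^-1) = 4 if A = B and 0 otherwise — and rho(e_A)^-1 = (e_A)^2 * rho(e_A) with (e_A)^2 = +1 or -1, so the coefficient of e_A in the preimage is (e_A)^2 * tr(M rho(e_A))/4.
Nonzero projections over blades of grade <= 2: 1: (1)^2 = +1, tr(M 1) = - \frac{24}{5}, coefficient -\frac{6}{5}; \gamma_{12}: (\gamma_{12})^2 = +1, tr(M rho(\gamma_{12})) = \frac{32}{5}, coefficient \frac{8}{5}; \gamma_{23}: (\gamma_{23})^2 = -1, tr(M rho(\gamma_{23})) = 24, coefficient -6. Every other blade of grade <= 2 projects to 0.
Answer: -\frac{6}{5} + \frac{8}{5} \gamma_{12} - 6 \gamma_{23}


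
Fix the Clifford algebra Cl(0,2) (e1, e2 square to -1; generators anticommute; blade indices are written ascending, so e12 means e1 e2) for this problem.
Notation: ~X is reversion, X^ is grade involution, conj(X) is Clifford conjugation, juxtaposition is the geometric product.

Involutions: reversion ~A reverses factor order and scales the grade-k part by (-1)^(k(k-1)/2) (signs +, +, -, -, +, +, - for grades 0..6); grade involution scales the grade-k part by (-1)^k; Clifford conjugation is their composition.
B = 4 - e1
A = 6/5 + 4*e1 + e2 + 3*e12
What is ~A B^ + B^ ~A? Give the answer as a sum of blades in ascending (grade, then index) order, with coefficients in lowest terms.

first term: 4/5 + 86/5*e1 + e2 - 13*e12
second term: 4/5 + 86/5*e1 + 7*e2 - 11*e12
Answer: 8/5 + 172/5*e1 + 8*e2 - 24*e12


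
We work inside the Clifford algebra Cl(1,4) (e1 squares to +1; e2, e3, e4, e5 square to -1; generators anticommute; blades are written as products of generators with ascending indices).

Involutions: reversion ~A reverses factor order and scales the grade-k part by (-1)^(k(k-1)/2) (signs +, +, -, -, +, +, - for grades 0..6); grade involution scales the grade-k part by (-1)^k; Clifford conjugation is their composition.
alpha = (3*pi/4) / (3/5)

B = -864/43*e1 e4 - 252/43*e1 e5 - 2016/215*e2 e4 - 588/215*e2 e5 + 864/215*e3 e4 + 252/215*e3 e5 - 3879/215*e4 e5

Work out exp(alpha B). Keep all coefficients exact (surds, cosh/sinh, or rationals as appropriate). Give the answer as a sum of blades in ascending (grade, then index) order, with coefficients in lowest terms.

B^2 term by term: the squares give (-864/43)^2*(e1 e4)^2 + (-252/43)^2*(e1 e5)^2 + (-2016/215)^2*(e2 e4)^2 + (-588/215)^2*(e2 e5)^2 + (864/215)^2*(e3 e4)^2 + (252/215)^2*(e3 e5)^2 + (-3879/215)^2*(e4 e5)^2 = 746496/1849*(+1) + 63504/1849*(+1) + 4064256/46225*(-1) + 345744/46225*(-1) + 746496/46225*(-1) + 63504/46225*(-1) + 15046641/46225*(-1) = -9/25 (each basis 2-blade squares to minus the product of its generators' squares); cross terms between blades sharing an index anticommute and cancel; the commuting (index-disjoint) pairs give grade-4 terms 2*c*c'*(blade product), which cancel blade by blade — e1 e2 e4 e5: -1016064/9245 + 1016064/9245 = 0; e1 e3 e4 e5: 435456/9245 - 435456/9245 = 0; e2 e3 e4 e5: 1016064/46225 - 1016064/46225 = 0 — confirming B is simple. So B^2 = -9/25.
B^2 = -9/25 — the series telescopes trigonometrically here: l = 3/5, alpha*l = 3*pi/4, so exp(alpha B) = cos(3*pi/4) + (sin(3*pi/4)/(3/5))*B = -sqrt(2)/2 + (5*sqrt(2)/6)*B.
Answer: -sqrt(2)/2 - 720*sqrt(2)/43*e1 e4 - 210*sqrt(2)/43*e1 e5 - 336*sqrt(2)/43*e2 e4 - 98*sqrt(2)/43*e2 e5 + 144*sqrt(2)/43*e3 e4 + 42*sqrt(2)/43*e3 e5 - 1293*sqrt(2)/86*e4 e5
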